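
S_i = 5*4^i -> [5, 20, 80, 320, 1280]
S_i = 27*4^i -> [27, 108, 432, 1728, 6912]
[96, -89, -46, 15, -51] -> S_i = Random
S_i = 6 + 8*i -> [6, 14, 22, 30, 38]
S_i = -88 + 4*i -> [-88, -84, -80, -76, -72]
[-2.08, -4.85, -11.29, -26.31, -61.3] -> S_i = -2.08*2.33^i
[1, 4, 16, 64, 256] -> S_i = 1*4^i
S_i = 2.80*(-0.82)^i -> [2.8, -2.3, 1.88, -1.54, 1.27]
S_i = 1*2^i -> [1, 2, 4, 8, 16]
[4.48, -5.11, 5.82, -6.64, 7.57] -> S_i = 4.48*(-1.14)^i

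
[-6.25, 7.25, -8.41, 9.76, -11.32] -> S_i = -6.25*(-1.16)^i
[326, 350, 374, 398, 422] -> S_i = 326 + 24*i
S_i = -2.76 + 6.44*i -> [-2.76, 3.68, 10.12, 16.56, 23.0]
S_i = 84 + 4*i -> [84, 88, 92, 96, 100]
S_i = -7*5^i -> [-7, -35, -175, -875, -4375]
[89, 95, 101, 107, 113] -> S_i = 89 + 6*i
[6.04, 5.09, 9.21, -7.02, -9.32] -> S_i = Random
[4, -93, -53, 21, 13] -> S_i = Random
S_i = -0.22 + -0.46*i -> [-0.22, -0.68, -1.14, -1.6, -2.06]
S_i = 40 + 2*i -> [40, 42, 44, 46, 48]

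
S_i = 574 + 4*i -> [574, 578, 582, 586, 590]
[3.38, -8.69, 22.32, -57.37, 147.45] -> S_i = 3.38*(-2.57)^i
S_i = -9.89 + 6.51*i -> [-9.89, -3.38, 3.13, 9.64, 16.15]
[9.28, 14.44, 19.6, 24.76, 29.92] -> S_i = 9.28 + 5.16*i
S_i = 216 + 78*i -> [216, 294, 372, 450, 528]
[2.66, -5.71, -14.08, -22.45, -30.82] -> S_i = 2.66 + -8.37*i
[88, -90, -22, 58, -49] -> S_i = Random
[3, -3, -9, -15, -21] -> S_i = 3 + -6*i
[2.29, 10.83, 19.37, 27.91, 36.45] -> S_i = 2.29 + 8.54*i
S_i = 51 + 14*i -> [51, 65, 79, 93, 107]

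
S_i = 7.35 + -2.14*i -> [7.35, 5.21, 3.07, 0.93, -1.21]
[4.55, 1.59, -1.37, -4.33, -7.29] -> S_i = 4.55 + -2.96*i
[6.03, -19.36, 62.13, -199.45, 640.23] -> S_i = 6.03*(-3.21)^i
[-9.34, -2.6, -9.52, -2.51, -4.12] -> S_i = Random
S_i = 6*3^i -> [6, 18, 54, 162, 486]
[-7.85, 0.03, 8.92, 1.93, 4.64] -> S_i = Random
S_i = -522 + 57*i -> [-522, -465, -408, -351, -294]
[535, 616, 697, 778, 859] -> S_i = 535 + 81*i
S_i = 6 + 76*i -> [6, 82, 158, 234, 310]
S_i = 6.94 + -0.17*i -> [6.94, 6.77, 6.6, 6.43, 6.26]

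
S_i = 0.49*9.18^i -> [0.49, 4.5, 41.29, 379.07, 3479.9]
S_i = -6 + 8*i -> [-6, 2, 10, 18, 26]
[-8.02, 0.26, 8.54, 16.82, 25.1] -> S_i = -8.02 + 8.28*i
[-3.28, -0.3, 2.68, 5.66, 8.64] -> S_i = -3.28 + 2.98*i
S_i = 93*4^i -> [93, 372, 1488, 5952, 23808]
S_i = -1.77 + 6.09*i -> [-1.77, 4.32, 10.41, 16.5, 22.59]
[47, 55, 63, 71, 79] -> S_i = 47 + 8*i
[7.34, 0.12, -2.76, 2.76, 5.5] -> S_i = Random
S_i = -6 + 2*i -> [-6, -4, -2, 0, 2]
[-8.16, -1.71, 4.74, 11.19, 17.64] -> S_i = -8.16 + 6.45*i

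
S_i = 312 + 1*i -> [312, 313, 314, 315, 316]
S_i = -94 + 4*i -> [-94, -90, -86, -82, -78]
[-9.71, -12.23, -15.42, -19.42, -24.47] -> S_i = -9.71*1.26^i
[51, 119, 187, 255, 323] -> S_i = 51 + 68*i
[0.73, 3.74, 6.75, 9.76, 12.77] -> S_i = 0.73 + 3.01*i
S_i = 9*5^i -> [9, 45, 225, 1125, 5625]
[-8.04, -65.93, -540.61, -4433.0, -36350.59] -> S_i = -8.04*8.20^i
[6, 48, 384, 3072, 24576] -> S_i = 6*8^i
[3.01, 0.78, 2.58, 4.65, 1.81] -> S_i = Random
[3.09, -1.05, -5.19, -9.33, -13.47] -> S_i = 3.09 + -4.14*i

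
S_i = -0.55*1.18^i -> [-0.55, -0.65, -0.77, -0.9, -1.07]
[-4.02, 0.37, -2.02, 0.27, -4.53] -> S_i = Random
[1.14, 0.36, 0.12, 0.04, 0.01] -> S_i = 1.14*0.32^i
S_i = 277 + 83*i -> [277, 360, 443, 526, 609]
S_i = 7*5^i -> [7, 35, 175, 875, 4375]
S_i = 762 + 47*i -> [762, 809, 856, 903, 950]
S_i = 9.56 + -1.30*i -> [9.56, 8.26, 6.96, 5.66, 4.36]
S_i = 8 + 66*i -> [8, 74, 140, 206, 272]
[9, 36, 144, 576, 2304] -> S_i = 9*4^i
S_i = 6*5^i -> [6, 30, 150, 750, 3750]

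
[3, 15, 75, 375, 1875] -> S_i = 3*5^i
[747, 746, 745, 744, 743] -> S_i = 747 + -1*i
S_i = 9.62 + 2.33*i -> [9.62, 11.95, 14.28, 16.61, 18.94]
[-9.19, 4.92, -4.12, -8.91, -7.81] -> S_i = Random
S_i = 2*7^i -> [2, 14, 98, 686, 4802]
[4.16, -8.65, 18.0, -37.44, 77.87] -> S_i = 4.16*(-2.08)^i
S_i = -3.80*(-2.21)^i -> [-3.8, 8.4, -18.56, 41.02, -90.65]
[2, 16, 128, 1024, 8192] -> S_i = 2*8^i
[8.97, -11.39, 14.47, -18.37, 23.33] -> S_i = 8.97*(-1.27)^i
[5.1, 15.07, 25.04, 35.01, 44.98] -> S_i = 5.10 + 9.97*i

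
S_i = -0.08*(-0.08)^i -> [-0.08, 0.01, -0.0, 0.0, -0.0]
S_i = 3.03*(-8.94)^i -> [3.03, -27.09, 242.17, -2164.99, 19354.98]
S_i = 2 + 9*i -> [2, 11, 20, 29, 38]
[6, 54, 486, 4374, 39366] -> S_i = 6*9^i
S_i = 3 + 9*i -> [3, 12, 21, 30, 39]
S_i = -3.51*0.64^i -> [-3.51, -2.25, -1.44, -0.92, -0.59]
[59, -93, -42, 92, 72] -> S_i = Random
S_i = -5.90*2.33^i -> [-5.9, -13.75, -32.03, -74.63, -173.89]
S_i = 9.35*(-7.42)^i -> [9.35, -69.38, 514.78, -3819.65, 28341.79]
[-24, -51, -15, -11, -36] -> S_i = Random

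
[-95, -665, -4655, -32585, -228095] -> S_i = -95*7^i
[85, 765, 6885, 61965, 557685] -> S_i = 85*9^i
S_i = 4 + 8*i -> [4, 12, 20, 28, 36]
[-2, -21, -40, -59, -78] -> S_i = -2 + -19*i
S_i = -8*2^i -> [-8, -16, -32, -64, -128]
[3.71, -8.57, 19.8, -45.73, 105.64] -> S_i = 3.71*(-2.31)^i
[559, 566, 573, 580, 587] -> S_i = 559 + 7*i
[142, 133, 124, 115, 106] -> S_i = 142 + -9*i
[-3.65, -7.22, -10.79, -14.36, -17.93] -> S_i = -3.65 + -3.57*i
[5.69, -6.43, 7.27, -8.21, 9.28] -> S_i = 5.69*(-1.13)^i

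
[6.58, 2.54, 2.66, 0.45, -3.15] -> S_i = Random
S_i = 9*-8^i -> [9, -72, 576, -4608, 36864]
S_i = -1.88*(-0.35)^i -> [-1.88, 0.66, -0.23, 0.08, -0.03]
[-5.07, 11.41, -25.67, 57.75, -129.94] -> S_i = -5.07*(-2.25)^i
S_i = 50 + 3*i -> [50, 53, 56, 59, 62]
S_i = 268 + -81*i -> [268, 187, 106, 25, -56]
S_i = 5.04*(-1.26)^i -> [5.04, -6.35, 8.0, -10.08, 12.7]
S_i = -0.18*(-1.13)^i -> [-0.18, 0.2, -0.23, 0.26, -0.29]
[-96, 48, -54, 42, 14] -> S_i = Random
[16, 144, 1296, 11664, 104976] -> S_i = 16*9^i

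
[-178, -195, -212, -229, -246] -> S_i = -178 + -17*i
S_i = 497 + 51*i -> [497, 548, 599, 650, 701]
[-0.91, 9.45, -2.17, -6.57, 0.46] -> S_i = Random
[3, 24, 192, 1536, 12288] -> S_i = 3*8^i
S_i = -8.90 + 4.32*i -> [-8.9, -4.58, -0.26, 4.06, 8.38]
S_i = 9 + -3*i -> [9, 6, 3, 0, -3]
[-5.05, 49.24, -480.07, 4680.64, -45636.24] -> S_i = -5.05*(-9.75)^i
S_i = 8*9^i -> [8, 72, 648, 5832, 52488]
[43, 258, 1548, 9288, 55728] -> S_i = 43*6^i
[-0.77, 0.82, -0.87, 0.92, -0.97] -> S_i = -0.77*(-1.06)^i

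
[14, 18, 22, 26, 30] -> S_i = 14 + 4*i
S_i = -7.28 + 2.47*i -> [-7.28, -4.81, -2.34, 0.13, 2.6]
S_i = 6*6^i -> [6, 36, 216, 1296, 7776]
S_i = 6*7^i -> [6, 42, 294, 2058, 14406]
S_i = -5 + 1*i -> [-5, -4, -3, -2, -1]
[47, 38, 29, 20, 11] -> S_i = 47 + -9*i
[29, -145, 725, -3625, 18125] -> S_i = 29*-5^i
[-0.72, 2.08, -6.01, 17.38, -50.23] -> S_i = -0.72*(-2.89)^i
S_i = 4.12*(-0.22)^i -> [4.12, -0.91, 0.2, -0.04, 0.01]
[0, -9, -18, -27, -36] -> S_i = 0 + -9*i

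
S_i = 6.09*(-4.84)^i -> [6.09, -29.48, 142.66, -690.48, 3341.94]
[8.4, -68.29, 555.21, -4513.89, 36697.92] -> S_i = 8.40*(-8.13)^i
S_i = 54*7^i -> [54, 378, 2646, 18522, 129654]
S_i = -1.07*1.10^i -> [-1.07, -1.18, -1.29, -1.42, -1.57]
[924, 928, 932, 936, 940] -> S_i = 924 + 4*i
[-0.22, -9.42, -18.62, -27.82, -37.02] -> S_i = -0.22 + -9.20*i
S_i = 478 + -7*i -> [478, 471, 464, 457, 450]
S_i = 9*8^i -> [9, 72, 576, 4608, 36864]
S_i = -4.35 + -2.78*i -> [-4.35, -7.13, -9.91, -12.69, -15.47]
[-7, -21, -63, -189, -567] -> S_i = -7*3^i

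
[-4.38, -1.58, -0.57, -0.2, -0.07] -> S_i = -4.38*0.36^i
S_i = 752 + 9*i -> [752, 761, 770, 779, 788]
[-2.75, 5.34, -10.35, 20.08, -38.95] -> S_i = -2.75*(-1.94)^i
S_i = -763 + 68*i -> [-763, -695, -627, -559, -491]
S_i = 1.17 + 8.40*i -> [1.17, 9.57, 17.97, 26.37, 34.77]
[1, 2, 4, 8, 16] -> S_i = 1*2^i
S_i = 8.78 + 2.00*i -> [8.78, 10.78, 12.78, 14.78, 16.78]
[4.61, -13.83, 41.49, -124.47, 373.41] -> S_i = 4.61*(-3.00)^i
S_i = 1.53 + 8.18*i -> [1.53, 9.71, 17.89, 26.07, 34.25]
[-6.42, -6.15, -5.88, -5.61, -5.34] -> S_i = -6.42 + 0.27*i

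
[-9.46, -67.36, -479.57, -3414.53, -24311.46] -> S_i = -9.46*7.12^i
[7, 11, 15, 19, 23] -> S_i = 7 + 4*i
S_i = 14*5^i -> [14, 70, 350, 1750, 8750]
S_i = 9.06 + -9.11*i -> [9.06, -0.05, -9.16, -18.27, -27.38]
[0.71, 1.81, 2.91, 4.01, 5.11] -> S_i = 0.71 + 1.10*i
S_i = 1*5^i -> [1, 5, 25, 125, 625]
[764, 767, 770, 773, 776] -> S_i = 764 + 3*i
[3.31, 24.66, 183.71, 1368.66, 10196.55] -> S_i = 3.31*7.45^i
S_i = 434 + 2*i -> [434, 436, 438, 440, 442]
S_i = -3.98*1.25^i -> [-3.98, -4.97, -6.22, -7.77, -9.72]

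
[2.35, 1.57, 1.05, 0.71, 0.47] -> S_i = 2.35*0.67^i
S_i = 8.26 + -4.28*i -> [8.26, 3.98, -0.3, -4.58, -8.86]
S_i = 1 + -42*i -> [1, -41, -83, -125, -167]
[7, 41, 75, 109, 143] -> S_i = 7 + 34*i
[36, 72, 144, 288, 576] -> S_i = 36*2^i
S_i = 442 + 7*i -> [442, 449, 456, 463, 470]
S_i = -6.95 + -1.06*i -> [-6.95, -8.01, -9.07, -10.13, -11.19]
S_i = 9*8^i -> [9, 72, 576, 4608, 36864]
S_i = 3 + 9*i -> [3, 12, 21, 30, 39]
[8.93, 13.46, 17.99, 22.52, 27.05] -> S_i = 8.93 + 4.53*i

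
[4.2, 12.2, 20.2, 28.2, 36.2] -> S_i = 4.20 + 8.00*i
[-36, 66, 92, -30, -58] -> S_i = Random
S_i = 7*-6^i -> [7, -42, 252, -1512, 9072]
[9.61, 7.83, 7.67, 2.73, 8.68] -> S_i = Random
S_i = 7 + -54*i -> [7, -47, -101, -155, -209]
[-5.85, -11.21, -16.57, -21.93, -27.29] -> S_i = -5.85 + -5.36*i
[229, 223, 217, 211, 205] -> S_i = 229 + -6*i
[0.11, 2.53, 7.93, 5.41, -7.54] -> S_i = Random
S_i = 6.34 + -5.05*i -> [6.34, 1.29, -3.76, -8.81, -13.86]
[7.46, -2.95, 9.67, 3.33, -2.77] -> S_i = Random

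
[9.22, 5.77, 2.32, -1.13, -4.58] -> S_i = 9.22 + -3.45*i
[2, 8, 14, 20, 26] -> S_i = 2 + 6*i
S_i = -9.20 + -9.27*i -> [-9.2, -18.47, -27.74, -37.01, -46.28]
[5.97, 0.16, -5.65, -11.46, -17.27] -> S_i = 5.97 + -5.81*i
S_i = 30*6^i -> [30, 180, 1080, 6480, 38880]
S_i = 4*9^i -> [4, 36, 324, 2916, 26244]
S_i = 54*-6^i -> [54, -324, 1944, -11664, 69984]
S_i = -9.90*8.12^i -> [-9.9, -80.39, -652.75, -5300.33, -43038.72]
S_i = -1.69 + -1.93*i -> [-1.69, -3.62, -5.55, -7.48, -9.41]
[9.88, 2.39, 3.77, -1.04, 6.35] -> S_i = Random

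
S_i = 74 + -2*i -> [74, 72, 70, 68, 66]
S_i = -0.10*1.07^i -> [-0.1, -0.11, -0.11, -0.12, -0.13]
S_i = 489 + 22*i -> [489, 511, 533, 555, 577]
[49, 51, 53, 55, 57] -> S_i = 49 + 2*i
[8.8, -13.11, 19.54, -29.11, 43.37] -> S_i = 8.80*(-1.49)^i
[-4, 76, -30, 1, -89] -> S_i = Random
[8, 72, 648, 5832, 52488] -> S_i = 8*9^i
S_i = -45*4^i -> [-45, -180, -720, -2880, -11520]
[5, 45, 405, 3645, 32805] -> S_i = 5*9^i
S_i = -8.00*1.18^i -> [-8.0, -9.44, -11.14, -13.14, -15.51]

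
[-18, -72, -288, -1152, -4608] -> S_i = -18*4^i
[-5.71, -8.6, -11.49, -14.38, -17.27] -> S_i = -5.71 + -2.89*i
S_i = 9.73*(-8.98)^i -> [9.73, -87.38, 784.63, -7045.99, 63272.97]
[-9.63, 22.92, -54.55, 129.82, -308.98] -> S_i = -9.63*(-2.38)^i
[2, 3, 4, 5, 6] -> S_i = 2 + 1*i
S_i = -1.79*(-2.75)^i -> [-1.79, 4.92, -13.54, 37.23, -102.37]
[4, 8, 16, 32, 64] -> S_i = 4*2^i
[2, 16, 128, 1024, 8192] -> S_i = 2*8^i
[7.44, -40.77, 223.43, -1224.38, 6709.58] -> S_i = 7.44*(-5.48)^i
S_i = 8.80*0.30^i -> [8.8, 2.64, 0.79, 0.24, 0.07]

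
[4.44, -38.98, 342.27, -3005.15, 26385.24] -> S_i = 4.44*(-8.78)^i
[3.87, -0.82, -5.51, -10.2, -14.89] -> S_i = 3.87 + -4.69*i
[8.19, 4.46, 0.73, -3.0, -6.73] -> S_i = 8.19 + -3.73*i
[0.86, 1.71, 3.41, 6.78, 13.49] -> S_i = 0.86*1.99^i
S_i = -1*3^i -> [-1, -3, -9, -27, -81]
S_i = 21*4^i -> [21, 84, 336, 1344, 5376]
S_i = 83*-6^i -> [83, -498, 2988, -17928, 107568]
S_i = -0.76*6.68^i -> [-0.76, -5.08, -33.91, -226.54, -1513.28]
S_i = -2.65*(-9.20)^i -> [-2.65, 24.38, -224.3, 2063.52, -18984.41]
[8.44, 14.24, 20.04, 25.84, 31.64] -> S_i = 8.44 + 5.80*i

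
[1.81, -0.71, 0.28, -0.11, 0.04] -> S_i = 1.81*(-0.39)^i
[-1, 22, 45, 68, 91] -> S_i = -1 + 23*i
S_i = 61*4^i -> [61, 244, 976, 3904, 15616]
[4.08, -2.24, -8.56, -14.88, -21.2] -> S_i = 4.08 + -6.32*i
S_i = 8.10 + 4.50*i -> [8.1, 12.6, 17.1, 21.6, 26.1]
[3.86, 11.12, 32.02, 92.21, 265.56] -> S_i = 3.86*2.88^i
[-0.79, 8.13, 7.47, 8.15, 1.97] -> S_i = Random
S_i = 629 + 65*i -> [629, 694, 759, 824, 889]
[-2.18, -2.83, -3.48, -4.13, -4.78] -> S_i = -2.18 + -0.65*i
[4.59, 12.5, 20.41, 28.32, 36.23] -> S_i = 4.59 + 7.91*i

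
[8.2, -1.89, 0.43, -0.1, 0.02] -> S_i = 8.20*(-0.23)^i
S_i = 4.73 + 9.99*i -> [4.73, 14.72, 24.71, 34.7, 44.69]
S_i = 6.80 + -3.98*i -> [6.8, 2.82, -1.16, -5.14, -9.12]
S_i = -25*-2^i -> [-25, 50, -100, 200, -400]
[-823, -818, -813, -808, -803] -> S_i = -823 + 5*i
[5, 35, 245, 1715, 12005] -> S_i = 5*7^i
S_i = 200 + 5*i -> [200, 205, 210, 215, 220]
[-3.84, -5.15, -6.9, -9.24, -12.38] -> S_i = -3.84*1.34^i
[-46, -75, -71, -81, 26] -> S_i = Random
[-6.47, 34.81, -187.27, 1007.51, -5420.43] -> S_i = -6.47*(-5.38)^i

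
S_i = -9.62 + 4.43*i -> [-9.62, -5.19, -0.76, 3.67, 8.1]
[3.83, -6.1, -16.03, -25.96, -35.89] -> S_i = 3.83 + -9.93*i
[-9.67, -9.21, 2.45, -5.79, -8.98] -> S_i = Random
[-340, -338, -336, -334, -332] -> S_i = -340 + 2*i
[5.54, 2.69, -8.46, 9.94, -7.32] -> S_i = Random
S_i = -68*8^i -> [-68, -544, -4352, -34816, -278528]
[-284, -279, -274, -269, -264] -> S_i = -284 + 5*i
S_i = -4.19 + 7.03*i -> [-4.19, 2.84, 9.87, 16.9, 23.93]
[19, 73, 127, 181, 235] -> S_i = 19 + 54*i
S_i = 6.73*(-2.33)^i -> [6.73, -15.68, 36.54, -85.13, 198.35]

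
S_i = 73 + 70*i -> [73, 143, 213, 283, 353]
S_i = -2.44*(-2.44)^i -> [-2.44, 5.95, -14.53, 35.45, -86.49]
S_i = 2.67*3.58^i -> [2.67, 9.56, 34.22, 122.51, 438.57]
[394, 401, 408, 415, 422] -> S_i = 394 + 7*i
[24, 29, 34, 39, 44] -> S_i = 24 + 5*i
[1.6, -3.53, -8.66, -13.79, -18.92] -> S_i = 1.60 + -5.13*i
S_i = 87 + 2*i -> [87, 89, 91, 93, 95]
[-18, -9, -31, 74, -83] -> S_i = Random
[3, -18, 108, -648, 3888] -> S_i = 3*-6^i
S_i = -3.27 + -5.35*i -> [-3.27, -8.62, -13.97, -19.32, -24.67]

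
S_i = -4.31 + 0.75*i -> [-4.31, -3.56, -2.81, -2.06, -1.31]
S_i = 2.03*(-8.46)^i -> [2.03, -17.17, 145.29, -1229.16, 10398.66]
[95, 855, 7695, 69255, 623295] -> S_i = 95*9^i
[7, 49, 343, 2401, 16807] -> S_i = 7*7^i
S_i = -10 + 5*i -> [-10, -5, 0, 5, 10]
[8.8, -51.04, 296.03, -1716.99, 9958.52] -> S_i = 8.80*(-5.80)^i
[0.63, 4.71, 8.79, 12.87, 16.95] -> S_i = 0.63 + 4.08*i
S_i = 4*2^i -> [4, 8, 16, 32, 64]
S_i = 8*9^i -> [8, 72, 648, 5832, 52488]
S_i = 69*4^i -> [69, 276, 1104, 4416, 17664]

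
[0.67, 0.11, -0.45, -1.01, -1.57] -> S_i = 0.67 + -0.56*i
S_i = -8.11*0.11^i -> [-8.11, -0.89, -0.1, -0.01, -0.0]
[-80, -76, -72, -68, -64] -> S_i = -80 + 4*i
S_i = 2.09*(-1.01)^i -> [2.09, -2.11, 2.13, -2.15, 2.17]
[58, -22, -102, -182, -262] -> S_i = 58 + -80*i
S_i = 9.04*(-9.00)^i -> [9.04, -81.36, 732.24, -6590.16, 59311.44]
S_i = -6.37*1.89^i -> [-6.37, -12.04, -22.75, -43.01, -81.28]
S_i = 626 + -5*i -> [626, 621, 616, 611, 606]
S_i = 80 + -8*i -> [80, 72, 64, 56, 48]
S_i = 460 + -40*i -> [460, 420, 380, 340, 300]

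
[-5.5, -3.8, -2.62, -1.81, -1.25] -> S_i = -5.50*0.69^i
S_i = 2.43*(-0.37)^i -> [2.43, -0.9, 0.33, -0.12, 0.05]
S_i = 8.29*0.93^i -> [8.29, 7.71, 7.17, 6.67, 6.2]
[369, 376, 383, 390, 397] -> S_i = 369 + 7*i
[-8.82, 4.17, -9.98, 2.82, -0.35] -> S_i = Random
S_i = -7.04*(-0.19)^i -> [-7.04, 1.34, -0.25, 0.05, -0.01]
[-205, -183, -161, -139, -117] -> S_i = -205 + 22*i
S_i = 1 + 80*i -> [1, 81, 161, 241, 321]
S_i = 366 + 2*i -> [366, 368, 370, 372, 374]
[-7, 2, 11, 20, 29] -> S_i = -7 + 9*i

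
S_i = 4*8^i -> [4, 32, 256, 2048, 16384]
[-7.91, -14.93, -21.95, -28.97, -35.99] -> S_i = -7.91 + -7.02*i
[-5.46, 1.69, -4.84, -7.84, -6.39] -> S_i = Random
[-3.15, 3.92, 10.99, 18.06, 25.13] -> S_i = -3.15 + 7.07*i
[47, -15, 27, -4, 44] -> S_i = Random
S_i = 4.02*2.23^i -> [4.02, 8.96, 19.99, 44.58, 99.41]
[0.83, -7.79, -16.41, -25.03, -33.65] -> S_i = 0.83 + -8.62*i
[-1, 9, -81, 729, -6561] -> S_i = -1*-9^i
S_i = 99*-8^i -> [99, -792, 6336, -50688, 405504]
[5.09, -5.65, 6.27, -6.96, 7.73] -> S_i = 5.09*(-1.11)^i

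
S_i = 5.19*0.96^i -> [5.19, 4.98, 4.78, 4.59, 4.41]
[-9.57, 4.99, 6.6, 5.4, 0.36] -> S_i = Random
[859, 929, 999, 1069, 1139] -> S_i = 859 + 70*i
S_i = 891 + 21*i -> [891, 912, 933, 954, 975]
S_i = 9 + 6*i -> [9, 15, 21, 27, 33]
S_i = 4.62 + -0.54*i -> [4.62, 4.08, 3.54, 3.0, 2.46]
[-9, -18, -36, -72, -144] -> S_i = -9*2^i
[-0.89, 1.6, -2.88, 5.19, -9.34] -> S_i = -0.89*(-1.80)^i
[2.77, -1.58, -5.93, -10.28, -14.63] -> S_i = 2.77 + -4.35*i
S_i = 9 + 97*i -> [9, 106, 203, 300, 397]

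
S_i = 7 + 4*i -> [7, 11, 15, 19, 23]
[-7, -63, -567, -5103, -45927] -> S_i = -7*9^i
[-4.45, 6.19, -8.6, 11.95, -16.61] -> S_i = -4.45*(-1.39)^i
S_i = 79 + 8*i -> [79, 87, 95, 103, 111]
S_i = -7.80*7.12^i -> [-7.8, -55.54, -395.42, -2815.36, -20045.39]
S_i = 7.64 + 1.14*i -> [7.64, 8.78, 9.92, 11.06, 12.2]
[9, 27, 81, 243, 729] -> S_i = 9*3^i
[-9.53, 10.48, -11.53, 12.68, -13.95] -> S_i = -9.53*(-1.10)^i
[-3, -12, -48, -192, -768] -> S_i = -3*4^i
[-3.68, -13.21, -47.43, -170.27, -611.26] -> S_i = -3.68*3.59^i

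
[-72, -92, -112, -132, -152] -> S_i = -72 + -20*i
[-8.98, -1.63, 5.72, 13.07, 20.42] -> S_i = -8.98 + 7.35*i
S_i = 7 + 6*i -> [7, 13, 19, 25, 31]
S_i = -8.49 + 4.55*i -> [-8.49, -3.94, 0.61, 5.16, 9.71]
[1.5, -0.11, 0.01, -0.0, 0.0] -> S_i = 1.50*(-0.07)^i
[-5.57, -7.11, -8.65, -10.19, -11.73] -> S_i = -5.57 + -1.54*i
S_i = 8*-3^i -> [8, -24, 72, -216, 648]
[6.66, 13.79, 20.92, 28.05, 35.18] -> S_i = 6.66 + 7.13*i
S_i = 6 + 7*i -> [6, 13, 20, 27, 34]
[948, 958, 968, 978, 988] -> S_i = 948 + 10*i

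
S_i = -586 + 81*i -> [-586, -505, -424, -343, -262]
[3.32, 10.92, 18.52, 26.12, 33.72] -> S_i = 3.32 + 7.60*i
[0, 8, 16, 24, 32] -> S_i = 0 + 8*i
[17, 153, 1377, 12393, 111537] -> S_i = 17*9^i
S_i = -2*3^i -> [-2, -6, -18, -54, -162]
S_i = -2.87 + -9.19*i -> [-2.87, -12.06, -21.25, -30.44, -39.63]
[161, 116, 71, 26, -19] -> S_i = 161 + -45*i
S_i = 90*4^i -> [90, 360, 1440, 5760, 23040]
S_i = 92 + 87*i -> [92, 179, 266, 353, 440]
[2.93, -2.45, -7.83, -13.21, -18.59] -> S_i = 2.93 + -5.38*i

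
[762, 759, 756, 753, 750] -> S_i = 762 + -3*i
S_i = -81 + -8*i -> [-81, -89, -97, -105, -113]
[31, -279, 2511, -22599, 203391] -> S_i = 31*-9^i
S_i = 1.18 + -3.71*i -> [1.18, -2.53, -6.24, -9.95, -13.66]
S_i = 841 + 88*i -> [841, 929, 1017, 1105, 1193]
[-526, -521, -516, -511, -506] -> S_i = -526 + 5*i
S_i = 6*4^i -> [6, 24, 96, 384, 1536]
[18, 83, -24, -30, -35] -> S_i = Random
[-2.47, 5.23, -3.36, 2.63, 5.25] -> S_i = Random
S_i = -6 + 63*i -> [-6, 57, 120, 183, 246]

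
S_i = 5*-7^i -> [5, -35, 245, -1715, 12005]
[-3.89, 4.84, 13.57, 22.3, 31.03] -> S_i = -3.89 + 8.73*i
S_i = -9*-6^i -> [-9, 54, -324, 1944, -11664]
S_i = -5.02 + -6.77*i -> [-5.02, -11.79, -18.56, -25.33, -32.1]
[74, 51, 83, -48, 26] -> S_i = Random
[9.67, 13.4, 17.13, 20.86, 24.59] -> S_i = 9.67 + 3.73*i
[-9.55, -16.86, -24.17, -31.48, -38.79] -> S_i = -9.55 + -7.31*i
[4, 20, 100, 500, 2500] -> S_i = 4*5^i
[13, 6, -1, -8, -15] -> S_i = 13 + -7*i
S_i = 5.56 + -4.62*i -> [5.56, 0.94, -3.68, -8.3, -12.92]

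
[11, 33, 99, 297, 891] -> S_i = 11*3^i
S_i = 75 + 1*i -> [75, 76, 77, 78, 79]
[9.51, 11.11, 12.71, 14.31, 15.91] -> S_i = 9.51 + 1.60*i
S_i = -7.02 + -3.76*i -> [-7.02, -10.78, -14.54, -18.3, -22.06]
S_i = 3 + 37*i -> [3, 40, 77, 114, 151]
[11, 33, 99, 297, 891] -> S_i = 11*3^i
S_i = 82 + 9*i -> [82, 91, 100, 109, 118]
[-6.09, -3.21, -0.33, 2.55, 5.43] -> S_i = -6.09 + 2.88*i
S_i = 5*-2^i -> [5, -10, 20, -40, 80]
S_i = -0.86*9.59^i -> [-0.86, -8.25, -79.09, -758.5, -7273.99]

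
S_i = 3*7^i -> [3, 21, 147, 1029, 7203]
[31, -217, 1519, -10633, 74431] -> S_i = 31*-7^i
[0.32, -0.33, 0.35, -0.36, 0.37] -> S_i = 0.32*(-1.04)^i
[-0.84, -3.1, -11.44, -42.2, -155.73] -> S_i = -0.84*3.69^i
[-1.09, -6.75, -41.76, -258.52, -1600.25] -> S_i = -1.09*6.19^i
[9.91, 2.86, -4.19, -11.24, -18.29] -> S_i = 9.91 + -7.05*i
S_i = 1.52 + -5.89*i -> [1.52, -4.37, -10.26, -16.15, -22.04]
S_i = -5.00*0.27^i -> [-5.0, -1.35, -0.36, -0.1, -0.03]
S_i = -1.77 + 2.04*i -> [-1.77, 0.27, 2.31, 4.35, 6.39]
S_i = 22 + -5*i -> [22, 17, 12, 7, 2]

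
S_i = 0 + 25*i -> [0, 25, 50, 75, 100]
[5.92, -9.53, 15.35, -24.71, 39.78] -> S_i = 5.92*(-1.61)^i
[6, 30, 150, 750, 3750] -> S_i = 6*5^i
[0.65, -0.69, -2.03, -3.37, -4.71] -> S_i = 0.65 + -1.34*i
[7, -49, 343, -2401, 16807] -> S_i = 7*-7^i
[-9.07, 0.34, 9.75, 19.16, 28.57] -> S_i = -9.07 + 9.41*i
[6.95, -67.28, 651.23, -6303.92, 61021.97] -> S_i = 6.95*(-9.68)^i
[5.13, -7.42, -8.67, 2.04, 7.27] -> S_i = Random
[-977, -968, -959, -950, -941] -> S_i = -977 + 9*i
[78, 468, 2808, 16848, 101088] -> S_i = 78*6^i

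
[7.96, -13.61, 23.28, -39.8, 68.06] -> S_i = 7.96*(-1.71)^i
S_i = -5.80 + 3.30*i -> [-5.8, -2.5, 0.8, 4.1, 7.4]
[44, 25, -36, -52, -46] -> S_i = Random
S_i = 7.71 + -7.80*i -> [7.71, -0.09, -7.89, -15.69, -23.49]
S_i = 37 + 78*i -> [37, 115, 193, 271, 349]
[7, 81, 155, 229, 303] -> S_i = 7 + 74*i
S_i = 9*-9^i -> [9, -81, 729, -6561, 59049]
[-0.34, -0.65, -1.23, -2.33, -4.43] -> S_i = -0.34*1.90^i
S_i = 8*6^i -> [8, 48, 288, 1728, 10368]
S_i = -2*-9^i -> [-2, 18, -162, 1458, -13122]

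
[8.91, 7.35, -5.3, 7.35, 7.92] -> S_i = Random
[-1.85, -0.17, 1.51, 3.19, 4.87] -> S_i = -1.85 + 1.68*i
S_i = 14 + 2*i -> [14, 16, 18, 20, 22]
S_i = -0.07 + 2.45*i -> [-0.07, 2.38, 4.83, 7.28, 9.73]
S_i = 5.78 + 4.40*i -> [5.78, 10.18, 14.58, 18.98, 23.38]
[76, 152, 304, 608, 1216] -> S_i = 76*2^i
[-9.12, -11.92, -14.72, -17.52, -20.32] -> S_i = -9.12 + -2.80*i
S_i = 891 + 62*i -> [891, 953, 1015, 1077, 1139]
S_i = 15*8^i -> [15, 120, 960, 7680, 61440]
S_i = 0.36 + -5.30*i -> [0.36, -4.94, -10.24, -15.54, -20.84]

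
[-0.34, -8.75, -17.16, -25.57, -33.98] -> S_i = -0.34 + -8.41*i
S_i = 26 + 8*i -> [26, 34, 42, 50, 58]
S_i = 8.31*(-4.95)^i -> [8.31, -41.13, 203.62, -1007.9, 4989.1]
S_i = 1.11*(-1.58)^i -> [1.11, -1.75, 2.77, -4.38, 6.92]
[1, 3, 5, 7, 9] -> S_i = 1 + 2*i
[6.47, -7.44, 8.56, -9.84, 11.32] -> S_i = 6.47*(-1.15)^i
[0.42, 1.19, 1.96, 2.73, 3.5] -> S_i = 0.42 + 0.77*i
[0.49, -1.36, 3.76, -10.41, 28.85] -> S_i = 0.49*(-2.77)^i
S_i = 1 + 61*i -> [1, 62, 123, 184, 245]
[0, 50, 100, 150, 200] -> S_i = 0 + 50*i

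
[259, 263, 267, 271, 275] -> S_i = 259 + 4*i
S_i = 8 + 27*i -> [8, 35, 62, 89, 116]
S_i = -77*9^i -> [-77, -693, -6237, -56133, -505197]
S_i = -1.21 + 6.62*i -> [-1.21, 5.41, 12.03, 18.65, 25.27]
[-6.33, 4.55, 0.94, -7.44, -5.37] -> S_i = Random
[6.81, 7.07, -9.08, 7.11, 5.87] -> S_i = Random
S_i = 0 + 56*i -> [0, 56, 112, 168, 224]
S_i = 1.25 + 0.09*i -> [1.25, 1.34, 1.43, 1.52, 1.61]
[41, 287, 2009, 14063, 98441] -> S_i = 41*7^i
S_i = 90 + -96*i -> [90, -6, -102, -198, -294]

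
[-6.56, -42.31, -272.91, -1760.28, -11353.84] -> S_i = -6.56*6.45^i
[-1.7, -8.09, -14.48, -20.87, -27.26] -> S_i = -1.70 + -6.39*i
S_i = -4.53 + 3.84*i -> [-4.53, -0.69, 3.15, 6.99, 10.83]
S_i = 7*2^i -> [7, 14, 28, 56, 112]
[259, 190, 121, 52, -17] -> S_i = 259 + -69*i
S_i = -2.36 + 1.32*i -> [-2.36, -1.04, 0.28, 1.6, 2.92]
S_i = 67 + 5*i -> [67, 72, 77, 82, 87]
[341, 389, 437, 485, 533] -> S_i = 341 + 48*i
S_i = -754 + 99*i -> [-754, -655, -556, -457, -358]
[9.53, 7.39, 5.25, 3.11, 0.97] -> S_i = 9.53 + -2.14*i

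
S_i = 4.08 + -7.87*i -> [4.08, -3.79, -11.66, -19.53, -27.4]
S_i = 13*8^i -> [13, 104, 832, 6656, 53248]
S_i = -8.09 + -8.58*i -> [-8.09, -16.67, -25.25, -33.83, -42.41]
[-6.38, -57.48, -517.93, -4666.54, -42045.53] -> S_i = -6.38*9.01^i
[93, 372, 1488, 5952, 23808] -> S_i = 93*4^i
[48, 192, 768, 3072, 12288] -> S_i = 48*4^i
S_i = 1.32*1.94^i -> [1.32, 2.56, 4.97, 9.64, 18.7]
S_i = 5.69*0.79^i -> [5.69, 4.5, 3.55, 2.81, 2.22]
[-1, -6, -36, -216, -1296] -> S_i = -1*6^i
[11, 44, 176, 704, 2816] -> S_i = 11*4^i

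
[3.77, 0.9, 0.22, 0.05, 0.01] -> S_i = 3.77*0.24^i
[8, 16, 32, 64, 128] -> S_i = 8*2^i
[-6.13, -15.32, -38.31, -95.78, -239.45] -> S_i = -6.13*2.50^i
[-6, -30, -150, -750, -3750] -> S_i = -6*5^i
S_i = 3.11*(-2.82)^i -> [3.11, -8.77, 24.73, -69.74, 196.68]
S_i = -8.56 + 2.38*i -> [-8.56, -6.18, -3.8, -1.42, 0.96]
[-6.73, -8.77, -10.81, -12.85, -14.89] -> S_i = -6.73 + -2.04*i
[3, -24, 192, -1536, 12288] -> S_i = 3*-8^i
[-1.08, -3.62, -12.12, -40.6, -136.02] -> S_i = -1.08*3.35^i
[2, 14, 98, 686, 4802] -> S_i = 2*7^i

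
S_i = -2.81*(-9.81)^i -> [-2.81, 27.57, -270.42, 2652.85, -26024.5]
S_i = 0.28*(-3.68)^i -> [0.28, -1.03, 3.79, -13.95, 51.35]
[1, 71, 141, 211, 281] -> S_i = 1 + 70*i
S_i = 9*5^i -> [9, 45, 225, 1125, 5625]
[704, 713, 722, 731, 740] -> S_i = 704 + 9*i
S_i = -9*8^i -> [-9, -72, -576, -4608, -36864]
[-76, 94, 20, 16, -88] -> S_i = Random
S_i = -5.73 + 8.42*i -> [-5.73, 2.69, 11.11, 19.53, 27.95]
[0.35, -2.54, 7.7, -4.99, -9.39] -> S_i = Random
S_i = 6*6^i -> [6, 36, 216, 1296, 7776]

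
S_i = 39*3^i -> [39, 117, 351, 1053, 3159]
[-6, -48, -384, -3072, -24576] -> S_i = -6*8^i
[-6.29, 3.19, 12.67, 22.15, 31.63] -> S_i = -6.29 + 9.48*i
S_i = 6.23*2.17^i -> [6.23, 13.52, 29.34, 63.66, 138.14]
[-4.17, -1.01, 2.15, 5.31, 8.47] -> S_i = -4.17 + 3.16*i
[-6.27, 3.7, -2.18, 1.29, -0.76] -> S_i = -6.27*(-0.59)^i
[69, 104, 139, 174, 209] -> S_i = 69 + 35*i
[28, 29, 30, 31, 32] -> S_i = 28 + 1*i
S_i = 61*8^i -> [61, 488, 3904, 31232, 249856]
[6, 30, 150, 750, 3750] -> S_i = 6*5^i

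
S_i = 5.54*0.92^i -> [5.54, 5.1, 4.69, 4.31, 3.97]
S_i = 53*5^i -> [53, 265, 1325, 6625, 33125]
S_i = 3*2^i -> [3, 6, 12, 24, 48]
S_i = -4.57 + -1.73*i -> [-4.57, -6.3, -8.03, -9.76, -11.49]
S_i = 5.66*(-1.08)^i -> [5.66, -6.11, 6.6, -7.13, 7.7]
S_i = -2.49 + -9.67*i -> [-2.49, -12.16, -21.83, -31.5, -41.17]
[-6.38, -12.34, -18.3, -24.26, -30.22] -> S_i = -6.38 + -5.96*i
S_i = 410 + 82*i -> [410, 492, 574, 656, 738]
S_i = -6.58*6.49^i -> [-6.58, -42.7, -277.15, -1798.71, -11673.6]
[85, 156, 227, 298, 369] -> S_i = 85 + 71*i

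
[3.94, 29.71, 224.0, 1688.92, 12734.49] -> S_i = 3.94*7.54^i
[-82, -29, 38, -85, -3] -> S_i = Random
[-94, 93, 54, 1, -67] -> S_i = Random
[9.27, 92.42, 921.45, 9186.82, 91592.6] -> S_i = 9.27*9.97^i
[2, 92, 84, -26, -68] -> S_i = Random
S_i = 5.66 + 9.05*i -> [5.66, 14.71, 23.76, 32.81, 41.86]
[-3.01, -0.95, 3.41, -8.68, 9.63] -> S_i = Random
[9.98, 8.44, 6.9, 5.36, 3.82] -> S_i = 9.98 + -1.54*i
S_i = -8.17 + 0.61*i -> [-8.17, -7.56, -6.95, -6.34, -5.73]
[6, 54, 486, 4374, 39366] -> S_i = 6*9^i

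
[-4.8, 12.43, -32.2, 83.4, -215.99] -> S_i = -4.80*(-2.59)^i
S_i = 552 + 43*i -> [552, 595, 638, 681, 724]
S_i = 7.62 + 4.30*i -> [7.62, 11.92, 16.22, 20.52, 24.82]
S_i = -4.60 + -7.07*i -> [-4.6, -11.67, -18.74, -25.81, -32.88]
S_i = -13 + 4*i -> [-13, -9, -5, -1, 3]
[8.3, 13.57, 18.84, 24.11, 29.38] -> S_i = 8.30 + 5.27*i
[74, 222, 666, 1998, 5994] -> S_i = 74*3^i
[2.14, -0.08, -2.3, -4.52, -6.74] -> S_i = 2.14 + -2.22*i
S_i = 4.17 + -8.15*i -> [4.17, -3.98, -12.13, -20.28, -28.43]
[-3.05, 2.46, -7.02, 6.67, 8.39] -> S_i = Random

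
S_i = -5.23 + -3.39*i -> [-5.23, -8.62, -12.01, -15.4, -18.79]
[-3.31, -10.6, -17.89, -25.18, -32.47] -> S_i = -3.31 + -7.29*i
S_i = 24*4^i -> [24, 96, 384, 1536, 6144]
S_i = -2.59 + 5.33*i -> [-2.59, 2.74, 8.07, 13.4, 18.73]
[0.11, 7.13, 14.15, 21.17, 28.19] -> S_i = 0.11 + 7.02*i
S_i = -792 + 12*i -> [-792, -780, -768, -756, -744]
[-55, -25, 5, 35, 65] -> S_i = -55 + 30*i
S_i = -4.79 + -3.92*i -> [-4.79, -8.71, -12.63, -16.55, -20.47]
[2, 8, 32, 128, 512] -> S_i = 2*4^i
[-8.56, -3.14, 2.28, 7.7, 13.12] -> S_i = -8.56 + 5.42*i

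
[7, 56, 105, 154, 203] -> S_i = 7 + 49*i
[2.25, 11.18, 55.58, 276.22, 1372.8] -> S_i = 2.25*4.97^i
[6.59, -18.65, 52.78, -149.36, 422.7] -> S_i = 6.59*(-2.83)^i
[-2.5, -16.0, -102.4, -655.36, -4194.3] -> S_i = -2.50*6.40^i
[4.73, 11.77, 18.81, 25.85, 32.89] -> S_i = 4.73 + 7.04*i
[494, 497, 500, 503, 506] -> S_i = 494 + 3*i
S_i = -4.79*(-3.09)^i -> [-4.79, 14.8, -45.74, 141.32, -436.69]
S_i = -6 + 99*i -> [-6, 93, 192, 291, 390]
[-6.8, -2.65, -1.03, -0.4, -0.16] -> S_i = -6.80*0.39^i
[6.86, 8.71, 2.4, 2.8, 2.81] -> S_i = Random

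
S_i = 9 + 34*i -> [9, 43, 77, 111, 145]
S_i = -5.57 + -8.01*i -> [-5.57, -13.58, -21.59, -29.6, -37.61]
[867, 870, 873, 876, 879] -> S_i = 867 + 3*i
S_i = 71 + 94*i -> [71, 165, 259, 353, 447]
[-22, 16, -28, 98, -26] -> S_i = Random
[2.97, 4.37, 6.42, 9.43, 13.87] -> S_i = 2.97*1.47^i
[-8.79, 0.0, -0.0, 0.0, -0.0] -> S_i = -8.79*-0.00^i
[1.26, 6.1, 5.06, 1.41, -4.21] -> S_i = Random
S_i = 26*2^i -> [26, 52, 104, 208, 416]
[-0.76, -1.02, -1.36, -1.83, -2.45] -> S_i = -0.76*1.34^i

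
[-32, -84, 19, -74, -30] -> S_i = Random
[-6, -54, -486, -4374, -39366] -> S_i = -6*9^i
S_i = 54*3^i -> [54, 162, 486, 1458, 4374]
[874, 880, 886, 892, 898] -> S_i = 874 + 6*i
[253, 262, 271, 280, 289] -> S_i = 253 + 9*i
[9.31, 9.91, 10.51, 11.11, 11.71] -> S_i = 9.31 + 0.60*i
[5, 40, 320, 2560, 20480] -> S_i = 5*8^i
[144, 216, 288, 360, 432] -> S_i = 144 + 72*i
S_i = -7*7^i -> [-7, -49, -343, -2401, -16807]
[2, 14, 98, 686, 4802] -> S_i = 2*7^i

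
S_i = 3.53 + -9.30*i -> [3.53, -5.77, -15.07, -24.37, -33.67]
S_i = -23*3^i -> [-23, -69, -207, -621, -1863]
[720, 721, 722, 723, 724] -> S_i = 720 + 1*i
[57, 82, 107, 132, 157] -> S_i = 57 + 25*i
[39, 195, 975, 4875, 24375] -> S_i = 39*5^i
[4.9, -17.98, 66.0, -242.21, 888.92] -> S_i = 4.90*(-3.67)^i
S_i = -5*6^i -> [-5, -30, -180, -1080, -6480]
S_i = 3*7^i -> [3, 21, 147, 1029, 7203]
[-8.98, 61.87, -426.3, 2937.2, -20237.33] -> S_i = -8.98*(-6.89)^i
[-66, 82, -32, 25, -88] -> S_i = Random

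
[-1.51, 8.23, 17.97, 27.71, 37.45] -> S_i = -1.51 + 9.74*i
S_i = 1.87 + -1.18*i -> [1.87, 0.69, -0.49, -1.67, -2.85]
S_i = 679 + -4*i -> [679, 675, 671, 667, 663]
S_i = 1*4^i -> [1, 4, 16, 64, 256]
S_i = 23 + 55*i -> [23, 78, 133, 188, 243]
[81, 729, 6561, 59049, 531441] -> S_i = 81*9^i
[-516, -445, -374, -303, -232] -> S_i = -516 + 71*i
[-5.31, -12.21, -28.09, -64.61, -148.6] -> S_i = -5.31*2.30^i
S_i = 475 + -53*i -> [475, 422, 369, 316, 263]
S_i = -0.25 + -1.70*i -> [-0.25, -1.95, -3.65, -5.35, -7.05]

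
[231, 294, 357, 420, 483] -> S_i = 231 + 63*i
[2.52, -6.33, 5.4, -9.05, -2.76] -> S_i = Random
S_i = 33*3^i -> [33, 99, 297, 891, 2673]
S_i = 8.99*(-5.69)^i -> [8.99, -51.15, 291.06, -1656.14, 9423.42]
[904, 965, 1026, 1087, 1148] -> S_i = 904 + 61*i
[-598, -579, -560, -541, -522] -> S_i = -598 + 19*i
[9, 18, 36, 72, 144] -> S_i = 9*2^i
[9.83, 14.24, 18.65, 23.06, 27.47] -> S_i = 9.83 + 4.41*i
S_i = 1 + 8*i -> [1, 9, 17, 25, 33]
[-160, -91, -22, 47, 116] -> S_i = -160 + 69*i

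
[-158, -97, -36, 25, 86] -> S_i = -158 + 61*i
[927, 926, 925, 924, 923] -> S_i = 927 + -1*i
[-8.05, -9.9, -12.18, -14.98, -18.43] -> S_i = -8.05*1.23^i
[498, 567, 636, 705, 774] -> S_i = 498 + 69*i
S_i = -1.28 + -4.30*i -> [-1.28, -5.58, -9.88, -14.18, -18.48]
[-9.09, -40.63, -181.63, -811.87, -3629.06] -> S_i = -9.09*4.47^i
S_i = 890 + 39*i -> [890, 929, 968, 1007, 1046]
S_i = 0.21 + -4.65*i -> [0.21, -4.44, -9.09, -13.74, -18.39]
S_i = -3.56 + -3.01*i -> [-3.56, -6.57, -9.58, -12.59, -15.6]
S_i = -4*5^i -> [-4, -20, -100, -500, -2500]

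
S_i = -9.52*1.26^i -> [-9.52, -12.0, -15.11, -19.04, -23.99]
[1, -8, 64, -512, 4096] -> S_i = 1*-8^i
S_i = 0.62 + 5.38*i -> [0.62, 6.0, 11.38, 16.76, 22.14]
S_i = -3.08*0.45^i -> [-3.08, -1.39, -0.62, -0.28, -0.13]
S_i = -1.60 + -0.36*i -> [-1.6, -1.96, -2.32, -2.68, -3.04]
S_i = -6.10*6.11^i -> [-6.1, -37.27, -227.73, -1391.4, -8501.48]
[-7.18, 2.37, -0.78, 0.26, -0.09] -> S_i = -7.18*(-0.33)^i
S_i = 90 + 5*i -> [90, 95, 100, 105, 110]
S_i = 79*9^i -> [79, 711, 6399, 57591, 518319]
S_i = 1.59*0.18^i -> [1.59, 0.29, 0.05, 0.01, 0.0]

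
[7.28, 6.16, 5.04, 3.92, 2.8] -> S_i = 7.28 + -1.12*i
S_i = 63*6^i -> [63, 378, 2268, 13608, 81648]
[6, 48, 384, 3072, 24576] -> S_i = 6*8^i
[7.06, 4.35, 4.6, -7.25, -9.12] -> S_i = Random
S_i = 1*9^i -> [1, 9, 81, 729, 6561]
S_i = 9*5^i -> [9, 45, 225, 1125, 5625]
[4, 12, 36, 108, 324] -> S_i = 4*3^i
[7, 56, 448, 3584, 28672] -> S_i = 7*8^i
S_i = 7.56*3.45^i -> [7.56, 26.08, 89.98, 310.44, 1071.02]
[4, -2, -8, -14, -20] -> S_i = 4 + -6*i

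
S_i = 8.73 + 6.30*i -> [8.73, 15.03, 21.33, 27.63, 33.93]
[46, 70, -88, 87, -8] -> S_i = Random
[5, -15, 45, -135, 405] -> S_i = 5*-3^i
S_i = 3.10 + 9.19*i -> [3.1, 12.29, 21.48, 30.67, 39.86]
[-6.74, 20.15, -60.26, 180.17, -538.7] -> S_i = -6.74*(-2.99)^i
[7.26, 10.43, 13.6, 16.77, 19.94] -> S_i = 7.26 + 3.17*i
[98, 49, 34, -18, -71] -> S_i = Random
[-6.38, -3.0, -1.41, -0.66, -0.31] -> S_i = -6.38*0.47^i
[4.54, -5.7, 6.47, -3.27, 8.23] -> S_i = Random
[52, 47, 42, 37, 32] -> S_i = 52 + -5*i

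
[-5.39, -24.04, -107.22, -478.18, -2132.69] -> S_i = -5.39*4.46^i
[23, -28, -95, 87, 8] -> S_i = Random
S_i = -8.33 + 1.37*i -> [-8.33, -6.96, -5.59, -4.22, -2.85]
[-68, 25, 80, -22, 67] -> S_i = Random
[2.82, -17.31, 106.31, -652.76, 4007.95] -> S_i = 2.82*(-6.14)^i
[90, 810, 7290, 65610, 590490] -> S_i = 90*9^i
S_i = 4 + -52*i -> [4, -48, -100, -152, -204]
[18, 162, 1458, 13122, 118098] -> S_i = 18*9^i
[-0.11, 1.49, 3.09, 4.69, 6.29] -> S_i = -0.11 + 1.60*i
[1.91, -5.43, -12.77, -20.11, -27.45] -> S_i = 1.91 + -7.34*i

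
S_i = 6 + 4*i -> [6, 10, 14, 18, 22]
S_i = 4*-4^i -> [4, -16, 64, -256, 1024]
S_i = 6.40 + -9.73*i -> [6.4, -3.33, -13.06, -22.79, -32.52]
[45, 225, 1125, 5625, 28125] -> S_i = 45*5^i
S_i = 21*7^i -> [21, 147, 1029, 7203, 50421]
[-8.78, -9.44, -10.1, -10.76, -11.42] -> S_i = -8.78 + -0.66*i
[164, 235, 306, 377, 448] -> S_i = 164 + 71*i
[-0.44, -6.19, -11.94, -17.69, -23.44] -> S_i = -0.44 + -5.75*i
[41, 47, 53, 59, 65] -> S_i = 41 + 6*i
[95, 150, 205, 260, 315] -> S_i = 95 + 55*i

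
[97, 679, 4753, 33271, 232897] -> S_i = 97*7^i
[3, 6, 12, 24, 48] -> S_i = 3*2^i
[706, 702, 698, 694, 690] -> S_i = 706 + -4*i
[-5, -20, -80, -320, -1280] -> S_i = -5*4^i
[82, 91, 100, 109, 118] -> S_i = 82 + 9*i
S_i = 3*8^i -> [3, 24, 192, 1536, 12288]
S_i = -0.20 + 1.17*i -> [-0.2, 0.97, 2.14, 3.31, 4.48]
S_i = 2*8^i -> [2, 16, 128, 1024, 8192]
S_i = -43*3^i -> [-43, -129, -387, -1161, -3483]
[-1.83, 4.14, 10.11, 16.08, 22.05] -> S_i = -1.83 + 5.97*i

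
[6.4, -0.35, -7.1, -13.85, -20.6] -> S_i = 6.40 + -6.75*i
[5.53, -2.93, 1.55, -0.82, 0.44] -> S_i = 5.53*(-0.53)^i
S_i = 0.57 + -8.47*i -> [0.57, -7.9, -16.37, -24.84, -33.31]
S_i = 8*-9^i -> [8, -72, 648, -5832, 52488]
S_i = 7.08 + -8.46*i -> [7.08, -1.38, -9.84, -18.3, -26.76]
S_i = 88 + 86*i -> [88, 174, 260, 346, 432]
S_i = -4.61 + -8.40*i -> [-4.61, -13.01, -21.41, -29.81, -38.21]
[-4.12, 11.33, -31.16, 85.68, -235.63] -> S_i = -4.12*(-2.75)^i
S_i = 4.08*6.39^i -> [4.08, 26.07, 166.59, 1064.54, 6802.42]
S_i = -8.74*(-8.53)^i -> [-8.74, 74.55, -635.93, 5424.49, -46270.86]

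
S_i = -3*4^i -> [-3, -12, -48, -192, -768]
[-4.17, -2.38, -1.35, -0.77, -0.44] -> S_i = -4.17*0.57^i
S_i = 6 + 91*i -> [6, 97, 188, 279, 370]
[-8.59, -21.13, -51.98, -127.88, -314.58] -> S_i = -8.59*2.46^i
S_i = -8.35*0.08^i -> [-8.35, -0.67, -0.05, -0.0, -0.0]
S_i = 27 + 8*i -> [27, 35, 43, 51, 59]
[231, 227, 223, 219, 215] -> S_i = 231 + -4*i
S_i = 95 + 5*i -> [95, 100, 105, 110, 115]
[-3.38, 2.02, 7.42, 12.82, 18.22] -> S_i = -3.38 + 5.40*i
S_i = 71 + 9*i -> [71, 80, 89, 98, 107]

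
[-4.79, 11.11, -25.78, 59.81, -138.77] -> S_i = -4.79*(-2.32)^i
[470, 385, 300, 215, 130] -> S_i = 470 + -85*i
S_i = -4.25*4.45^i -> [-4.25, -18.91, -84.16, -374.51, -1666.59]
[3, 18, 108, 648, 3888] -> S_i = 3*6^i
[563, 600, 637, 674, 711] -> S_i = 563 + 37*i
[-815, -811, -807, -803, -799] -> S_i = -815 + 4*i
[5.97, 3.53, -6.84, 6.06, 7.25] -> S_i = Random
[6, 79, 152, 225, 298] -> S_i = 6 + 73*i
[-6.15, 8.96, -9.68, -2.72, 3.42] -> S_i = Random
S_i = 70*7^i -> [70, 490, 3430, 24010, 168070]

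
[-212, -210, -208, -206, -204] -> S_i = -212 + 2*i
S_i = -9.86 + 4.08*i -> [-9.86, -5.78, -1.7, 2.38, 6.46]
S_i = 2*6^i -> [2, 12, 72, 432, 2592]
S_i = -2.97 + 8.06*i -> [-2.97, 5.09, 13.15, 21.21, 29.27]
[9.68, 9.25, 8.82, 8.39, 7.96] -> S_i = 9.68 + -0.43*i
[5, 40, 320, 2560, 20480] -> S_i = 5*8^i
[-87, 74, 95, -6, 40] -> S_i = Random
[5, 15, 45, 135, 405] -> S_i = 5*3^i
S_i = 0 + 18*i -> [0, 18, 36, 54, 72]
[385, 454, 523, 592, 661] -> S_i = 385 + 69*i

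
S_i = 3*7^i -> [3, 21, 147, 1029, 7203]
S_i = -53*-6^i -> [-53, 318, -1908, 11448, -68688]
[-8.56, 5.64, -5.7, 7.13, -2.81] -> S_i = Random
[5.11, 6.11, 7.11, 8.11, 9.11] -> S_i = 5.11 + 1.00*i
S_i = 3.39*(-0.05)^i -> [3.39, -0.17, 0.01, -0.0, 0.0]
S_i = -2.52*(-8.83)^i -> [-2.52, 22.25, -196.48, 1734.93, -15319.46]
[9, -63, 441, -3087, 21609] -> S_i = 9*-7^i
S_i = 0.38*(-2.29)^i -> [0.38, -0.87, 1.99, -4.56, 10.45]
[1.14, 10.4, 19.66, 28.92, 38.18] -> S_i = 1.14 + 9.26*i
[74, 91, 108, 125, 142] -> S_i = 74 + 17*i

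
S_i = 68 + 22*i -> [68, 90, 112, 134, 156]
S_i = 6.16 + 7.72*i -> [6.16, 13.88, 21.6, 29.32, 37.04]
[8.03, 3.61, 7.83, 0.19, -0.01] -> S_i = Random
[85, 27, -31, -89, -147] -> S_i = 85 + -58*i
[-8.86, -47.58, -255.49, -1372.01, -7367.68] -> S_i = -8.86*5.37^i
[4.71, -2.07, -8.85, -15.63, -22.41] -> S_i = 4.71 + -6.78*i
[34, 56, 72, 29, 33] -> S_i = Random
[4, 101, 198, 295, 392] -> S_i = 4 + 97*i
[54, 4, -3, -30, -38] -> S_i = Random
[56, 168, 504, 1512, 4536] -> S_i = 56*3^i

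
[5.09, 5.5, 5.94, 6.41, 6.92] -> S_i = 5.09*1.08^i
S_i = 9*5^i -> [9, 45, 225, 1125, 5625]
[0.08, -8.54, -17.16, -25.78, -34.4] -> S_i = 0.08 + -8.62*i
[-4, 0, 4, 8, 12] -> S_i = -4 + 4*i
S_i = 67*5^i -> [67, 335, 1675, 8375, 41875]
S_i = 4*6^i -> [4, 24, 144, 864, 5184]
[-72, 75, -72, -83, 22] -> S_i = Random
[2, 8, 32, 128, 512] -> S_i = 2*4^i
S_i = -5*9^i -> [-5, -45, -405, -3645, -32805]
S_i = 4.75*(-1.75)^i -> [4.75, -8.31, 14.55, -25.46, 44.55]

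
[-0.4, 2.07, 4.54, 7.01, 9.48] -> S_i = -0.40 + 2.47*i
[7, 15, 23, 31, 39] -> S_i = 7 + 8*i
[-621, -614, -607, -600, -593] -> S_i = -621 + 7*i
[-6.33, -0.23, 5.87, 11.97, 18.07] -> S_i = -6.33 + 6.10*i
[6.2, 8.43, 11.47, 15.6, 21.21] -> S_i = 6.20*1.36^i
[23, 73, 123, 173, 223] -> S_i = 23 + 50*i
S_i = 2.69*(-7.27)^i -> [2.69, -19.56, 142.17, -1033.61, 7514.32]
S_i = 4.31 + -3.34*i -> [4.31, 0.97, -2.37, -5.71, -9.05]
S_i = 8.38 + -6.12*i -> [8.38, 2.26, -3.86, -9.98, -16.1]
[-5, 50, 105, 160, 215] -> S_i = -5 + 55*i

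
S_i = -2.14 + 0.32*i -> [-2.14, -1.82, -1.5, -1.18, -0.86]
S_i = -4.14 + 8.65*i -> [-4.14, 4.51, 13.16, 21.81, 30.46]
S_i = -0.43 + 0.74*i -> [-0.43, 0.31, 1.05, 1.79, 2.53]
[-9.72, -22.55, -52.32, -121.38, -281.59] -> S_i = -9.72*2.32^i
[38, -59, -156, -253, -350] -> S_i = 38 + -97*i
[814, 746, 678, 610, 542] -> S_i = 814 + -68*i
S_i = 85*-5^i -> [85, -425, 2125, -10625, 53125]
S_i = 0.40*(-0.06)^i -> [0.4, -0.02, 0.0, -0.0, 0.0]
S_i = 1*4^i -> [1, 4, 16, 64, 256]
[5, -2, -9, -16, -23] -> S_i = 5 + -7*i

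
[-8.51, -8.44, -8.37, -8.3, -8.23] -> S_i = -8.51 + 0.07*i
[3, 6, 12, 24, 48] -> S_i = 3*2^i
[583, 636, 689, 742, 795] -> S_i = 583 + 53*i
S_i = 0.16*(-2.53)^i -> [0.16, -0.4, 1.02, -2.59, 6.56]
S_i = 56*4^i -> [56, 224, 896, 3584, 14336]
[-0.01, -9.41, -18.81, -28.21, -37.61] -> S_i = -0.01 + -9.40*i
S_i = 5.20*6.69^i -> [5.2, 34.79, 232.73, 1556.98, 10416.16]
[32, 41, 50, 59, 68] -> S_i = 32 + 9*i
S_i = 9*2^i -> [9, 18, 36, 72, 144]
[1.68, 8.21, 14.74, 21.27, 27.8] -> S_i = 1.68 + 6.53*i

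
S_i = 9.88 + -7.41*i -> [9.88, 2.47, -4.94, -12.35, -19.76]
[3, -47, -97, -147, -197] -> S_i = 3 + -50*i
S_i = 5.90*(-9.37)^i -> [5.9, -55.28, 518.0, -4853.68, 45478.94]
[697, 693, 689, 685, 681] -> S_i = 697 + -4*i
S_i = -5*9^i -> [-5, -45, -405, -3645, -32805]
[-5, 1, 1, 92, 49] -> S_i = Random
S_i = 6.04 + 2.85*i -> [6.04, 8.89, 11.74, 14.59, 17.44]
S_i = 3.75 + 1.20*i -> [3.75, 4.95, 6.15, 7.35, 8.55]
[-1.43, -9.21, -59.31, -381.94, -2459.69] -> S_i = -1.43*6.44^i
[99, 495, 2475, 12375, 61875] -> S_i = 99*5^i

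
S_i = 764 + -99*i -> [764, 665, 566, 467, 368]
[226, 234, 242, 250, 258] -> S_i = 226 + 8*i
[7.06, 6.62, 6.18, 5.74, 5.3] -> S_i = 7.06 + -0.44*i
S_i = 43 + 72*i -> [43, 115, 187, 259, 331]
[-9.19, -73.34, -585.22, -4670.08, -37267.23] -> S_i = -9.19*7.98^i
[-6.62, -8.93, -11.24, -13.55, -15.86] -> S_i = -6.62 + -2.31*i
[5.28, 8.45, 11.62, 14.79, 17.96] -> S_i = 5.28 + 3.17*i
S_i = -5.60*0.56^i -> [-5.6, -3.14, -1.76, -0.98, -0.55]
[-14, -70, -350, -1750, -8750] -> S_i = -14*5^i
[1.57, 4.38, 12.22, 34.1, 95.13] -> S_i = 1.57*2.79^i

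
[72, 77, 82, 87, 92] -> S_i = 72 + 5*i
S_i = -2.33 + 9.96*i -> [-2.33, 7.63, 17.59, 27.55, 37.51]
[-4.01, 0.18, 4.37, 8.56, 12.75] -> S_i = -4.01 + 4.19*i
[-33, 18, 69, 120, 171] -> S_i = -33 + 51*i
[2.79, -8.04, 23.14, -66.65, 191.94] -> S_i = 2.79*(-2.88)^i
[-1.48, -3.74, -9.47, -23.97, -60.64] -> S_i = -1.48*2.53^i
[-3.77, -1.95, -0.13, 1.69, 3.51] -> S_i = -3.77 + 1.82*i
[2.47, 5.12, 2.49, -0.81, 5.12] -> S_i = Random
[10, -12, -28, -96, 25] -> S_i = Random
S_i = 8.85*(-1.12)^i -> [8.85, -9.91, 11.1, -12.43, 13.93]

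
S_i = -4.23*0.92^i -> [-4.23, -3.89, -3.58, -3.29, -3.03]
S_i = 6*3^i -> [6, 18, 54, 162, 486]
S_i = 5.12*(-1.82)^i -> [5.12, -9.32, 16.96, -30.87, 56.18]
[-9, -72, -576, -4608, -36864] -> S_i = -9*8^i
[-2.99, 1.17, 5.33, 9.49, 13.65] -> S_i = -2.99 + 4.16*i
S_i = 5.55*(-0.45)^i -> [5.55, -2.5, 1.12, -0.51, 0.23]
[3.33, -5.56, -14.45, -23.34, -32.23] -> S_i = 3.33 + -8.89*i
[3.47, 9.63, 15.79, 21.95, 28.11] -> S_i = 3.47 + 6.16*i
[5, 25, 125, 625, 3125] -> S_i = 5*5^i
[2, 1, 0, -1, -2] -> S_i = 2 + -1*i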